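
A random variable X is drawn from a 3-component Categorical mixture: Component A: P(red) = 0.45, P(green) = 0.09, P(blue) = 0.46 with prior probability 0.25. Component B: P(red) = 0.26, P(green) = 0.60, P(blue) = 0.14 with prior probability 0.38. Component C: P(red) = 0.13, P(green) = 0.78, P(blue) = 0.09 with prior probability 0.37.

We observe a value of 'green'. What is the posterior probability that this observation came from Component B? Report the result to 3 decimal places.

0.423

Posterior ∝ prior × likelihood, so P(k | x) ∝ P(Z=k) f_k(x); normalise over all components.
Evaluate each component's likelihood at the observed value:
  f_A = P(green | comp) = 0.09
  f_B = P(green | comp) = 0.60
  f_C = P(green | comp) = 0.78
Multiply by the mixture weights:
  P(Z=A)·f_A = 0.25 × 0.09 = 0.0225
  P(Z=B)·f_B = 0.38 × 0.6 = 0.228
  P(Z=C)·f_C = 0.37 × 0.78 = 0.2886
Marginal: 0.0225 + 0.228 + 0.2886 = 0.5391
P(Component B | data) = 0.228 / 0.5391 ≈ 0.423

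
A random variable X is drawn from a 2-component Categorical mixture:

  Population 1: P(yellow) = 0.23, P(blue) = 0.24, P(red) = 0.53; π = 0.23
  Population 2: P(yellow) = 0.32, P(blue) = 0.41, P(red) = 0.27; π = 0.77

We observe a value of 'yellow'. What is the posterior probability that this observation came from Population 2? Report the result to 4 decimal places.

0.8233

The responsibility of component k is P(Z=k) f_k(x) divided by Σ_j P(Z=j) f_j(x).
Categorical probabilities:
  L_1 = 0.23
  L_2 = 0.32
Multiply by the mixture weights:
  P(Z=1)·L_1 = 0.23 × 0.23 = 0.0529
  P(Z=2)·L_2 = 0.77 × 0.32 = 0.2464
Sum: 0.0529 + 0.2464 = 0.2993
Responsibility of Population 2: 0.2464 / 0.2993 ≈ 0.8233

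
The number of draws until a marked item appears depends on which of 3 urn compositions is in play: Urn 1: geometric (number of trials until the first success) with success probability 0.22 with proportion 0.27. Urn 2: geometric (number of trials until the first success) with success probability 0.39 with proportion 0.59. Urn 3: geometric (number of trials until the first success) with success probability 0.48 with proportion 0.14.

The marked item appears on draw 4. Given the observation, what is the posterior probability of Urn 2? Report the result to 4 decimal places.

The responsibility of component k is w_k f_k(x) divided by Σ_j w_j f_j(x).
Geometric probabilities:
  L_1 = 0.22·(1−0.22)^3 = 0.22·0.474552 = 0.104401
  L_2 = 0.39·(1−0.39)^3 = 0.39·0.226981 = 0.0885226
  L_3 = 0.48·(1−0.48)^3 = 0.48·0.140608 = 0.0674918
Multiply by the mixture weights:
  w_1·L_1 = 0.27 × 0.104401 = 0.0281884
  w_2·L_2 = 0.59 × 0.0885226 = 0.0522283
  w_3·L_3 = 0.14 × 0.0674918 = 0.00944886
Denominator: 0.0281884 + 0.0522283 + 0.00944886 = 0.0898656
So the posterior for Urn 2 is 0.0522283 / 0.0898656 ≈ 0.5812.

0.5812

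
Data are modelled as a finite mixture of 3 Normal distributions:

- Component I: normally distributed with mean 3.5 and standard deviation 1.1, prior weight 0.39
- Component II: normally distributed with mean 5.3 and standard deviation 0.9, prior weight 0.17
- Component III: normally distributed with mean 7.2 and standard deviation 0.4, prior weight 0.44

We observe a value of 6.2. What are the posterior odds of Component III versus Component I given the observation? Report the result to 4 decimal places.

2.7722

Since P(k|x) ∝ π_k f_k(x), the posterior odds are π_i f_i(x) / (π_j f_j(x)).
Component likelihoods at x = 6.2:
  p_I = 0.0178341
  p_II = 0.268856
  p_III = 0.0438208
0.0192811 / 0.00695528 ≈ 2.7722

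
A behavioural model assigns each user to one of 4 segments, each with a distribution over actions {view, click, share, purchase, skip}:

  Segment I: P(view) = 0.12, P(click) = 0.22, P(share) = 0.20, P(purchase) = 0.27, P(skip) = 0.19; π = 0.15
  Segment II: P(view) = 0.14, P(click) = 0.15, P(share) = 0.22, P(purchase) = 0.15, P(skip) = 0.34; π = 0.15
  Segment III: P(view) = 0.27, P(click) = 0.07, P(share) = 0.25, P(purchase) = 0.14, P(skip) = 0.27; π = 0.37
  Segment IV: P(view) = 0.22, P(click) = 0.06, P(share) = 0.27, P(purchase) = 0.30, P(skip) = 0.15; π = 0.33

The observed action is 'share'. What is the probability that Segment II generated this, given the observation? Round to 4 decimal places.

0.1349

The responsibility of component k is π_k f_k(x) divided by Σ_j π_j f_j(x).
Evaluate each component's likelihood at the observed value:
  p_I = P(share | comp) = 0.20
  p_II = P(share | comp) = 0.22
  p_III = P(share | comp) = 0.25
  p_IV = P(share | comp) = 0.27
Weight by the priors:
  π_I·p_I = 0.15 × 0.2 = 0.03
  π_II·p_II = 0.15 × 0.22 = 0.033
  π_III·p_III = 0.37 × 0.25 = 0.0925
  π_IV·p_IV = 0.33 × 0.27 = 0.0891
Normaliser: 0.03 + 0.033 + 0.0925 + 0.0891 = 0.2446
Responsibility of Segment II: 0.033 / 0.2446 ≈ 0.1349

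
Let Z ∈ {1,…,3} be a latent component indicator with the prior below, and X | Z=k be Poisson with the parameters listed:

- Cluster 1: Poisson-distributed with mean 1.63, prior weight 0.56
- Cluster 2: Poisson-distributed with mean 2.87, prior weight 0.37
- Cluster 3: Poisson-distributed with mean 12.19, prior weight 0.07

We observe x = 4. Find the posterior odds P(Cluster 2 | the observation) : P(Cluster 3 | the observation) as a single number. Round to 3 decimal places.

181.235

The posterior odds equal the prior odds times the likelihood ratio: (P(Z=i)/P(Z=j))·(f_i(x)/f_j(x)).
Poisson probabilities:
  f_1 = 0.0576287
  f_2 = 0.160284
  f_3 = 0.0046747
0.0593052 / 0.000327229 ≈ 181.235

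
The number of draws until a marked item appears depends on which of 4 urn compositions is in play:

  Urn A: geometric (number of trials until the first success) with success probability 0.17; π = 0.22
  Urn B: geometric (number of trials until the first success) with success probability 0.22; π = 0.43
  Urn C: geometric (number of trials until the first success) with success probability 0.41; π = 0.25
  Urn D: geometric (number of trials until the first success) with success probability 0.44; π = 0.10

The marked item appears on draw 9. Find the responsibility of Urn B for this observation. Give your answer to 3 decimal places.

0.556

The responsibility of component k is π_k f_k(x) divided by Σ_j π_j f_j(x).
Component likelihoods at x = 9:
  L_A = 0.17·(1−0.17)^8 = 0.17·0.225229 = 0.038289
  L_B = 0.22·(1−0.22)^8 = 0.22·0.137011 = 0.0301425
  L_C = 0.41·(1−0.41)^8 = 0.41·0.014683 = 0.00602005
  L_D = 0.44·(1−0.44)^8 = 0.44·0.00967173 = 0.00425556
Unnormalised posteriors:
  π_A·L_A = 0.22 × 0.038289 = 0.00842357
  π_B·L_B = 0.43 × 0.0301425 = 0.0129613
  π_C·L_C = 0.25 × 0.00602005 = 0.00150501
  π_D·L_D = 0.10 × 0.00425556 = 0.000425556
Sum: 0.00842357 + 0.0129613 + 0.00150501 + 0.000425556 = 0.0233154
P(Urn B | data) = 0.0129613 / 0.0233154 ≈ 0.556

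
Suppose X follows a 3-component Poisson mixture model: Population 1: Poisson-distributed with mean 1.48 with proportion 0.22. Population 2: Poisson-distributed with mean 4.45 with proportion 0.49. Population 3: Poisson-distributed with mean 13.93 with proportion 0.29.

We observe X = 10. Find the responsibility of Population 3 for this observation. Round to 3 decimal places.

0.803

P(component k | x) = w_k·f_k(x) / marginal(x), where marginal(x) = Σ_j w_j·f_j(x).
Evaluate each component's likelihood at the observed value:
  L_1 = e^(−1.48)·1.48^10/10! = 3.16299e-06
  L_2 = e^(−4.45)·4.45^10/10! = 0.00980001
  L_3 = e^(−13.93)·13.93^10/10! = 0.0676123
Weight by the priors:
  w_1·L_1 = 0.22 × 3.16299e-06 = 6.95859e-07
  w_2·L_2 = 0.49 × 0.00980001 = 0.00480201
  w_3·L_3 = 0.29 × 0.0676123 = 0.0196076
Normaliser: 6.95859e-07 + 0.00480201 + 0.0196076 = 0.0244103
P(Population 3 | 10) = 0.0196076 / 0.0244103 ≈ 0.803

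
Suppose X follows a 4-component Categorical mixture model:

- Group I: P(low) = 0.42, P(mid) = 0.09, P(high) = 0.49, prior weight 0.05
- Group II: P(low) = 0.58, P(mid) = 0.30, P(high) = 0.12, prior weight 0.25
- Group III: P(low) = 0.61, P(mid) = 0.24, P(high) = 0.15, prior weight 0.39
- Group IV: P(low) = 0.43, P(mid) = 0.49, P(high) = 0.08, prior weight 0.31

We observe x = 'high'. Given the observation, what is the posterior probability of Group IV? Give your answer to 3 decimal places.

0.180

The responsibility of component k is w_k f_k(x) divided by Σ_j w_j f_j(x).
Categorical probabilities:
  L_I = P(high | comp) = 0.49
  L_II = P(high | comp) = 0.12
  L_III = P(high | comp) = 0.15
  L_IV = P(high | comp) = 0.08
Unnormalised posteriors:
  w_I·L_I = 0.05 × 0.49 = 0.0245
  w_II·L_II = 0.25 × 0.12 = 0.03
  w_III·L_III = 0.39 × 0.15 = 0.0585
  w_IV·L_IV = 0.31 × 0.08 = 0.0248
Marginal: 0.0245 + 0.03 + 0.0585 + 0.0248 = 0.1378
So the posterior for Group IV is 0.0248 / 0.1378 ≈ 0.180.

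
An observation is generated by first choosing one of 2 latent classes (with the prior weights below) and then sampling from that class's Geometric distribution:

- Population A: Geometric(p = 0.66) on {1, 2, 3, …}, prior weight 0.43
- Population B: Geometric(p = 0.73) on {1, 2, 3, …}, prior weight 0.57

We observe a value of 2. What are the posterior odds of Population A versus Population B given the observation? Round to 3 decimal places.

Only the two components matter; the odds are (P(Z=i) f_i(x)) / (P(Z=j) f_j(x)).
Component likelihoods at x = 2:
  f_A = 0.2244
  f_B = 0.1971
Odds = (0.43/0.57) × (0.2244/0.1971) = 0.754386 × 1.13851 ≈ 0.859

0.859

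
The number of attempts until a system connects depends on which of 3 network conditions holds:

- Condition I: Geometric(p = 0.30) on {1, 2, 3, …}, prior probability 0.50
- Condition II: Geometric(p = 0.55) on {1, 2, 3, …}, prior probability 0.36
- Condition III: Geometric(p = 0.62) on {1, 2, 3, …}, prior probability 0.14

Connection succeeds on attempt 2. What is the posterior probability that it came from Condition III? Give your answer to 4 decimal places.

0.1453

The responsibility of component k is π_k f_k(x) divided by Σ_j π_j f_j(x).
Component likelihoods at x = 2:
  L_I = 0.30·(1−0.30)^1 = 0.30·0.7 = 0.21
  L_II = 0.55·(1−0.55)^1 = 0.55·0.45 = 0.2475
  L_III = 0.62·(1−0.62)^1 = 0.62·0.38 = 0.2356
Prior × likelihood for each component:
  π_I·L_I = 0.50 × 0.21 = 0.105
  π_II·L_II = 0.36 × 0.2475 = 0.0891
  π_III·L_III = 0.14 × 0.2356 = 0.032984
Sum: 0.105 + 0.0891 + 0.032984 = 0.227084
P(Condition III | the observation) ≈ 0.1453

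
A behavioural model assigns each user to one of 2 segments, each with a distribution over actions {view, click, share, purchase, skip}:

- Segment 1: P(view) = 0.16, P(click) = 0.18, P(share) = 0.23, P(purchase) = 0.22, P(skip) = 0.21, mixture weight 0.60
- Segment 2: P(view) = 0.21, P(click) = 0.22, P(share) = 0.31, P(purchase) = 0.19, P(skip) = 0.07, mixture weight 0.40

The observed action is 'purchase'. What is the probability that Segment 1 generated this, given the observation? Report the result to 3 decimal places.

0.635

By Bayes' theorem, P(k | x) = π_k f_k(x) / Σ_j π_j f_j(x).
Evaluate each component's likelihood at the observed value:
  L_1 = P(purchase | comp) = 0.22
  L_2 = P(purchase | comp) = 0.19
Multiply by the mixture weights:
  π_1·L_1 = 0.60 × 0.22 = 0.132
  π_2·L_2 = 0.40 × 0.19 = 0.076
Sum: 0.132 + 0.076 = 0.208
So the posterior for Segment 1 is 0.132 / 0.208 ≈ 0.635.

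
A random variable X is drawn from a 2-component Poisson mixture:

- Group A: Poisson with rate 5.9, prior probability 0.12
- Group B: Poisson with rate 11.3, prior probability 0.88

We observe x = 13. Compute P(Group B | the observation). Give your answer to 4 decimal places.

Posterior ∝ prior × likelihood, so P(k | x) ∝ π_k f_k(x); normalise over all components.
Component likelihoods at x = 13:
  L_A = e^(−5.9)·5.9^13/13! = 0.00461805
  L_B = e^(−11.3)·11.3^13/13! = 0.0973222
Prior × likelihood for each component:
  π_A·L_A = 0.12 × 0.00461805 = 0.000554166
  π_B·L_B = 0.88 × 0.0973222 = 0.0856435
Denominator: 0.000554166 + 0.0856435 = 0.0861977
P(Group B | the observation) ≈ 0.9936

0.9936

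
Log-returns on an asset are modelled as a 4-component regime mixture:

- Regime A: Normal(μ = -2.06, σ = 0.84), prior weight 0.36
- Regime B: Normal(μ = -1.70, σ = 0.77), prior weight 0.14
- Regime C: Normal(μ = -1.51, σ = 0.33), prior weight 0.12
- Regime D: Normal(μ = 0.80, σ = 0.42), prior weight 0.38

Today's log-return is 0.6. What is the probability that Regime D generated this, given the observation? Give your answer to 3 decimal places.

0.994

Apply Bayes' rule: the posterior for each component is proportional to its prior times its likelihood at x.
Evaluate each component's likelihood at the observed value:
  L_A = (1/(0.84·√(2π)))·exp(−(0.6−-2.06)²/(2·0.84²)) = 0.474931·exp(-5.01389) = 0.00315592
  L_B = (1/(0.77·√(2π)))·exp(−(0.6−-1.70)²/(2·0.77²)) = 0.518107·exp(-4.46112) = 0.00598381
  L_C = (1/(0.33·√(2π)))·exp(−(0.6−-1.51)²/(2·0.33²)) = 1.208916·exp(-20.44123) = 1.60281e-09
  L_D = (1/(0.42·√(2π)))·exp(−(0.6−0.80)²/(2·0.42²)) = 0.949863·exp(-0.11338) = 0.848049
Multiply by the mixture weights:
  π_A·L_A = 0.36 × 0.00315592 = 0.00113613
  π_B·L_B = 0.14 × 0.00598381 = 0.000837734
  π_C·L_C = 0.12 × 1.60281e-09 = 1.92337e-10
  π_D·L_D = 0.38 × 0.848049 = 0.322259
Denominator: 0.00113613 + 0.000837734 + 1.92337e-10 + 0.322259 = 0.324233
So the posterior for Regime D is 0.322259 / 0.324233 ≈ 0.994.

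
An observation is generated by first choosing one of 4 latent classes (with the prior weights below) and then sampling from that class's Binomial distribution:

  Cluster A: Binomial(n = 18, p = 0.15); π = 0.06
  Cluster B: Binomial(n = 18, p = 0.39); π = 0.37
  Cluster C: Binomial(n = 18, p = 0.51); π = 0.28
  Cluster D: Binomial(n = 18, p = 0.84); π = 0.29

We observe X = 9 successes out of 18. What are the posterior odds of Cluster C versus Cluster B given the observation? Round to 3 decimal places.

1.178

Posterior odds = (P(Z=i) f_i(x)) / (P(Z=j) f_j(x)); the normalising sum cancels.
Evaluate each component's likelihood at the observed value:
  L_A = C(18,9)·0.15^9·0.85^9 = 48620·3.84434e-08·0.231617 = 0.000432919
  L_B = C(18,9)·0.39^9·0.61^9 = 48620·0.000208728·0.0116941 = 0.118677
  L_C = C(18,9)·0.51^9·0.49^9 = 48620·0.00233417·0.00162841 = 0.184804
  L_D = C(18,9)·0.84^9·0.16^9 = 48620·0.208216·6.87195e-08 = 0.000695678
0.0517451 / 0.0439103 ≈ 1.178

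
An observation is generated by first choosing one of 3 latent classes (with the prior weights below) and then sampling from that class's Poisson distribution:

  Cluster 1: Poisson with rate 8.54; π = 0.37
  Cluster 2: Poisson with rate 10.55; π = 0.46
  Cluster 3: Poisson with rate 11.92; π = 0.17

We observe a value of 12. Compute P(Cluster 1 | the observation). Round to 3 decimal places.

0.253

Posterior ∝ prior × likelihood, so P(k | x) ∝ P(Z=k) f_k(x); normalise over all components.
Component likelihoods at x = 12:
  L_1 = e^(−8.54)·8.54^12/12! = 0.0614162
  L_2 = e^(−10.55)·10.55^12/12! = 0.103965
  L_3 = e^(−11.92)·11.92^12/12! = 0.114337
Multiply by the mixture weights:
  P(Z=1)·L_1 = 0.37 × 0.0614162 = 0.022724
  P(Z=2)·L_2 = 0.46 × 0.103965 = 0.0478237
  P(Z=3)·L_3 = 0.17 × 0.114337 = 0.0194373
Denominator: 0.022724 + 0.0478237 + 0.0194373 = 0.0899851
Responsibility of Cluster 1: 0.022724 / 0.0899851 ≈ 0.253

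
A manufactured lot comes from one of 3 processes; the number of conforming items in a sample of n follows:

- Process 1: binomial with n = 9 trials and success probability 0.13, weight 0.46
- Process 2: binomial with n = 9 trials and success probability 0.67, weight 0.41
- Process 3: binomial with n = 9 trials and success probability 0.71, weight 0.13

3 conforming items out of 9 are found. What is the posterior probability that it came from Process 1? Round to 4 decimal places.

Apply Bayes' rule: the posterior for each component is proportional to its prior times its likelihood at x.
Component likelihoods at x = 3 conforming items out of 9:
  p_1 = C(9,3)·0.13^3·0.87^6 = 84·0.002197·0.433626 = 0.0800248
  p_2 = C(9,3)·0.67^3·0.33^6 = 84·0.300763·0.00129147 = 0.0326278
  p_3 = C(9,3)·0.71^3·0.29^6 = 84·0.357911·0.000594823 = 0.0178831
Prior × likelihood for each component:
  π_1·p_1 = 0.46 × 0.0800248 = 0.0368114
  π_2·p_2 = 0.41 × 0.0326278 = 0.0133774
  π_3·p_3 = 0.13 × 0.0178831 = 0.0023248
Normaliser: 0.0368114 + 0.0133774 + 0.0023248 = 0.0525136
P(Process 1 | 3 conforming items out of 9) ≈ 0.7010

0.7010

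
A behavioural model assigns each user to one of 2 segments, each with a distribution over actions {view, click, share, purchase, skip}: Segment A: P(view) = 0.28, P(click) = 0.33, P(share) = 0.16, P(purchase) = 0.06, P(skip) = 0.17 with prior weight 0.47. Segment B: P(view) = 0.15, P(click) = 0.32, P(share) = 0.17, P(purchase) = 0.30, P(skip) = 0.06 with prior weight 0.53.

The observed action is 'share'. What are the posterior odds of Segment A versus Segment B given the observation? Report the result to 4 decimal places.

Since P(k|x) ∝ w_k f_k(x), the posterior odds are w_i f_i(x) / (w_j f_j(x)).
Categorical probabilities:
  L_A = P(share | comp) = 0.16
  L_B = P(share | comp) = 0.17
Posterior odds = (w_A·L_A) / (w_B·L_B) = (0.47·0.16) / (0.53·0.17) = 0.0752 / 0.0901 ≈ 0.8346

0.8346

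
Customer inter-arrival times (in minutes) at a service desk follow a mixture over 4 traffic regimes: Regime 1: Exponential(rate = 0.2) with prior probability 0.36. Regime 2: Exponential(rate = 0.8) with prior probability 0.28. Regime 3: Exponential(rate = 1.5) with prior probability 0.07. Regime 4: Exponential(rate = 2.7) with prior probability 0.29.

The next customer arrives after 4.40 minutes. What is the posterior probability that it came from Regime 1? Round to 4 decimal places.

Apply Bayes' rule: the posterior for each component is proportional to its prior times its likelihood at x.
Exponential densities:
  f_1 = 0.2·e^(−0.2·4.40) = 0.2·e^(−0.8800) = 0.0829566
  f_2 = 0.8·e^(−0.8·4.40) = 0.8·e^(−3.5200) = 0.0236795
  f_3 = 1.5·e^(−1.5·4.40) = 1.5·e^(−6.6000) = 0.00204055
  f_4 = 2.7·e^(−2.7·4.40) = 2.7·e^(−11.8800) = 1.87045e-05
Unnormalised posteriors:
  w_1·f_1 = 0.36 × 0.0829566 = 0.0298644
  w_2·f_2 = 0.28 × 0.0236795 = 0.00663027
  w_3·f_3 = 0.07 × 0.00204055 = 0.000142839
  w_4·f_4 = 0.29 × 1.87045e-05 = 5.4243e-06
Sum: 0.0298644 + 0.00663027 + 0.000142839 + 5.4243e-06 = 0.0366429
So the posterior for Regime 1 is 0.0298644 / 0.0366429 ≈ 0.8150.

0.8150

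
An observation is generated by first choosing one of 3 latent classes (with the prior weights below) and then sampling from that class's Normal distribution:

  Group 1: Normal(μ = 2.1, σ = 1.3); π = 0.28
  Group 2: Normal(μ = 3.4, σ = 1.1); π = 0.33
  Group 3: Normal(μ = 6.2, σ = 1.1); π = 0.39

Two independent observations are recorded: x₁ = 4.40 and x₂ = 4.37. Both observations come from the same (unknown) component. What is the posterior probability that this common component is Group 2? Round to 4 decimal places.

0.8098

Apply Bayes' rule: the posterior for each component is proportional to its prior times its likelihood at x.
Since both observations come from the same component, the likelihood for component k is f_k(x₁)·f_k(x₂).
  p_1 = [(1/(1.3·√(2π)))·exp(−(4.40−2.1)²/(2·1.3²)) = 0.306879·exp(-1.56509) = 0.064159] × [0.0668149] = 0.00428677
  p_2 = [(1/(1.1·√(2π)))·exp(−(4.40−3.4)²/(2·1.1²)) = 0.362675·exp(-0.41322) = 0.239915] × [0.245846] = 0.058982
  p_3 = [(1/(1.1·√(2π)))·exp(−(4.40−6.2)²/(2·1.1²)) = 0.362675·exp(-1.33884) = 0.0950748] × [0.0908912] = 0.00864146
Weight by the priors:
  P(Z=1)·p_1 = 0.28 × 0.00428677 = 0.0012003
  P(Z=2)·p_2 = 0.33 × 0.058982 = 0.0194641
  P(Z=3)·p_3 = 0.39 × 0.00864146 = 0.00337017
Sum: 0.0012003 + 0.0194641 + 0.00337017 = 0.0240345
P(Group 2 | x₁, x₂) = 0.0194641 / 0.0240345 ≈ 0.8098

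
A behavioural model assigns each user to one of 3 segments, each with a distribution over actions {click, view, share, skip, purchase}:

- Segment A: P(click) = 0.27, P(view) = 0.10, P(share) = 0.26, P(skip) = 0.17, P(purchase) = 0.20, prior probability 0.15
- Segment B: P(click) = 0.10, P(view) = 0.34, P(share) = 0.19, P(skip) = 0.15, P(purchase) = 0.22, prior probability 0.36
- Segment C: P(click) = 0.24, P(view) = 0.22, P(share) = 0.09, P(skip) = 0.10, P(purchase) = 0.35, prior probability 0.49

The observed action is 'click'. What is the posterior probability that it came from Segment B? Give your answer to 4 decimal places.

Apply Bayes' rule: the posterior for each component is proportional to its prior times its likelihood at x.
Component likelihoods at x = 'click':
  f_A = P(click | comp) = 0.27
  f_B = P(click | comp) = 0.10
  f_C = P(click | comp) = 0.24
Weight by the priors:
  P(Z=A)·f_A = 0.15 × 0.27 = 0.0405
  P(Z=B)·f_B = 0.36 × 0.1 = 0.036
  P(Z=C)·f_C = 0.49 × 0.24 = 0.1176
Sum: 0.0405 + 0.036 + 0.1176 = 0.1941
P(Segment B | the observation) = 0.036 / 0.1941 ≈ 0.1855

0.1855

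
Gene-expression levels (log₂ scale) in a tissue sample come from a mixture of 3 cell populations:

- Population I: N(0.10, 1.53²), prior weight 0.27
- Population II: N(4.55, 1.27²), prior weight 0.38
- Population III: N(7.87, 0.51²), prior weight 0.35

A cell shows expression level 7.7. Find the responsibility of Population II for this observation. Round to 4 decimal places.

0.0208

Apply Bayes' rule: the posterior for each component is proportional to its prior times its likelihood at x.
Normal densities:
  p_I = (1/(1.53·√(2π)))·exp(−(7.7−0.10)²/(2·1.53²)) = 0.260747·exp(-12.33714) = 1.14359e-06
  p_II = (1/(1.27·√(2π)))·exp(−(7.7−4.55)²/(2·1.27²)) = 0.314128·exp(-3.07598) = 0.0144952
  p_III = (1/(0.51·√(2π)))·exp(−(7.7−7.87)²/(2·0.51²)) = 0.782240·exp(-0.05556) = 0.739967
Multiply by the mixture weights:
  π_I·p_I = 0.27 × 1.14359e-06 = 3.08768e-07
  π_II·p_II = 0.38 × 0.0144952 = 0.00550818
  π_III·p_III = 0.35 × 0.739967 = 0.258988
Marginal: 3.08768e-07 + 0.00550818 + 0.258988 = 0.264497
P(Population II | 7.7) = 0.00550818 / 0.264497 ≈ 0.0208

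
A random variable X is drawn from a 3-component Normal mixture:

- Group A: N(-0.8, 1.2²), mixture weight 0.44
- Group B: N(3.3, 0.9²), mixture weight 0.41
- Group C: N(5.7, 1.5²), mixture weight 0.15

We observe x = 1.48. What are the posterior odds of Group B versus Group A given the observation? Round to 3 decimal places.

Only the two components matter; the odds are (π_i f_i(x)) / (π_j f_j(x)).
Normal densities:
  p_A = (1/(1.2·√(2π)))·exp(−(1.48−-0.8)²/(2·1.2²)) = 0.332452·exp(-1.80500) = 0.0546798
  p_B = (1/(0.9·√(2π)))·exp(−(1.48−3.3)²/(2·0.9²)) = 0.443269·exp(-2.04469) = 0.057368
  p_C = (1/(1.5·√(2π)))·exp(−(1.48−5.7)²/(2·1.5²)) = 0.265962·exp(-3.95742) = 0.00508314
Odds = (0.41/0.44) × (0.057368/0.0546798) = 0.931818 × 1.04916 ≈ 0.978

0.978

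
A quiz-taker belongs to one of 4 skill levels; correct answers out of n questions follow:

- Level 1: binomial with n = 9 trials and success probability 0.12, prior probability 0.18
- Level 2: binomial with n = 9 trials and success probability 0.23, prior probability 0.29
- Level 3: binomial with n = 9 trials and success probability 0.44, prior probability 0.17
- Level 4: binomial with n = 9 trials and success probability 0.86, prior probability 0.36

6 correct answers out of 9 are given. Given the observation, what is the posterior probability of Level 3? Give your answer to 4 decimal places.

0.3405

The responsibility of component k is P(Z=k) f_k(x) divided by Σ_j P(Z=j) f_j(x).
Component likelihoods at x = 6 correct answers out of 9:
  p_1 = 0.000170929
  p_2 = 0.00567699
  p_3 = 0.107043
  p_4 = 0.0932511
Multiply by the mixture weights:
  P(Z=1)·p_1 = 0.18 × 0.000170929 = 3.07672e-05
  P(Z=2)·p_2 = 0.29 × 0.00567699 = 0.00164633
  P(Z=3)·p_3 = 0.17 × 0.107043 = 0.0181974
  P(Z=4)·p_4 = 0.36 × 0.0932511 = 0.0335704
Marginal: 3.07672e-05 + 0.00164633 + 0.0181974 + 0.0335704 = 0.0534449
Responsibility of Level 3: 0.0181974 / 0.0534449 ≈ 0.3405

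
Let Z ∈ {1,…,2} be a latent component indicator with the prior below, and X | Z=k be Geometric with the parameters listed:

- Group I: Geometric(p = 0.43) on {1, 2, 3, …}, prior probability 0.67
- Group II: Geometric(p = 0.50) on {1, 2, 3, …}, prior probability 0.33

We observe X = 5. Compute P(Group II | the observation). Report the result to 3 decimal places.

Apply Bayes' rule: the posterior for each component is proportional to its prior times its likelihood at x.
Component likelihoods at x = 5:
  p_I = 0.0453908
  p_II = 0.03125
Prior × likelihood for each component:
  π_I·p_I = 0.67 × 0.0453908 = 0.0304118
  π_II·p_II = 0.33 × 0.03125 = 0.0103125
Evidence: 0.0304118 + 0.0103125 = 0.0407243
So the posterior for Group II is 0.0103125 / 0.0407243 ≈ 0.253.

0.253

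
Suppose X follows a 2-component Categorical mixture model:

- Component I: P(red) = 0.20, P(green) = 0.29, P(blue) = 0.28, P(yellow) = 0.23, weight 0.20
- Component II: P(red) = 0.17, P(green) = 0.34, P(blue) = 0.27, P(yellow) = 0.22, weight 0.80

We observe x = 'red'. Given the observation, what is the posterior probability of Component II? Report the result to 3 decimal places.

0.773

P(component k | x) = π_k·f_k(x) / marginal(x), where marginal(x) = Σ_j π_j·f_j(x).
Component likelihoods at x = 'red':
  L_I = P(red | comp) = 0.20
  L_II = P(red | comp) = 0.17
Multiply by the mixture weights:
  π_I·L_I = 0.20 × 0.2 = 0.04
  π_II·L_II = 0.80 × 0.17 = 0.136
Denominator: 0.04 + 0.136 = 0.176
So the posterior for Component II is 0.136 / 0.176 ≈ 0.773.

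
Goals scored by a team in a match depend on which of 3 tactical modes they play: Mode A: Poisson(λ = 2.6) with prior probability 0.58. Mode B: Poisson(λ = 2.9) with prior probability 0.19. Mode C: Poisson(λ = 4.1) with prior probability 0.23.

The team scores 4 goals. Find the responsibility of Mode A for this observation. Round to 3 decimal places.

0.520

By Bayes' theorem, P(k | x) = π_k f_k(x) / Σ_j π_j f_j(x).
Poisson probabilities:
  f_A = 0.141422
  f_B = 0.162154
  f_C = 0.195127
Multiply by the mixture weights:
  π_A·f_A = 0.58 × 0.141422 = 0.0820247
  π_B·f_B = 0.19 × 0.162154 = 0.0308092
  π_C·f_C = 0.23 × 0.195127 = 0.0448792
Normaliser: 0.0820247 + 0.0308092 + 0.0448792 = 0.157713
Responsibility of Mode A: 0.0820247 / 0.157713 ≈ 0.520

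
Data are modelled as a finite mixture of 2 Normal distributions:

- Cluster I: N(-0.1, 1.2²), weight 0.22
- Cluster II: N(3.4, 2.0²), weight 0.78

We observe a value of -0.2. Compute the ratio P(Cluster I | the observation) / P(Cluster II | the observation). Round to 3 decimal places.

Posterior odds = (π_i f_i(x)) / (π_j f_j(x)); the normalising sum cancels.
Normal densities:
  f_I = (1/(1.2·√(2π)))·exp(−(-0.2−-0.1)²/(2·1.2²)) = 0.332452·exp(-0.00347) = 0.3313
  f_II = (1/(2.0·√(2π)))·exp(−(-0.2−3.4)²/(2·2.0²)) = 0.199471·exp(-1.62000) = 0.0394751
0.0728859 / 0.0307906 ≈ 2.367

2.367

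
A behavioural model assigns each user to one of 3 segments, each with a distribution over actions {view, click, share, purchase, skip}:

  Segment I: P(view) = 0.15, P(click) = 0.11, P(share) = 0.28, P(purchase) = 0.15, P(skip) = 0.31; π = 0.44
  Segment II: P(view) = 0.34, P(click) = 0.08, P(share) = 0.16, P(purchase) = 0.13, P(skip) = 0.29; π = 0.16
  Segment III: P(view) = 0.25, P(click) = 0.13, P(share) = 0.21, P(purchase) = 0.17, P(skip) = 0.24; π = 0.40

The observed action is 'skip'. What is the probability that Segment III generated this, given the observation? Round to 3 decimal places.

0.344

Apply Bayes' rule: the posterior for each component is proportional to its prior times its likelihood at x.
Component likelihoods at x = 'skip':
  f_I = P(skip | comp) = 0.31
  f_II = P(skip | comp) = 0.29
  f_III = P(skip | comp) = 0.24
Unnormalised posteriors:
  P(Z=I)·f_I = 0.44 × 0.31 = 0.1364
  P(Z=II)·f_II = 0.16 × 0.29 = 0.0464
  P(Z=III)·f_III = 0.40 × 0.24 = 0.096
Denominator: 0.1364 + 0.0464 + 0.096 = 0.2788
P(Segment III | data) = 0.096 / 0.2788 ≈ 0.344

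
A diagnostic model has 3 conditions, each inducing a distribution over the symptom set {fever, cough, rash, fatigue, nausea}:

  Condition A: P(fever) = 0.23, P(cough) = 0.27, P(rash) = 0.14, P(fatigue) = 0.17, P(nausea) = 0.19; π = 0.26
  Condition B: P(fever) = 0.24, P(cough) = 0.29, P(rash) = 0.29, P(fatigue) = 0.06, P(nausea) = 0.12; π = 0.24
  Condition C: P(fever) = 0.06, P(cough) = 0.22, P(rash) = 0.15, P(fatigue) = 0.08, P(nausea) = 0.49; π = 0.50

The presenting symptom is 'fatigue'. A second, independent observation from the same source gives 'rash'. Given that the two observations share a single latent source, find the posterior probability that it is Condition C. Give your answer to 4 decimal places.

0.3667

The responsibility of component k is P(Z=k) f_k(x) divided by Σ_j P(Z=j) f_j(x).
Since both observations come from the same component, the likelihood for component k is f_k(x₁)·f_k(x₂).
  f_A = [0.17] × [0.14] = 0.0238
  f_B = [0.06] × [0.29] = 0.0174
  f_C = [0.08] × [0.15] = 0.012
Prior × likelihood for each component:
  P(Z=A)·f_A = 0.26 × 0.0238 = 0.006188
  P(Z=B)·f_B = 0.24 × 0.0174 = 0.004176
  P(Z=C)·f_C = 0.50 × 0.012 = 0.006
Evidence: 0.006188 + 0.004176 + 0.006 = 0.016364
P(Condition C | x₁, x₂) = 0.006 / 0.016364 ≈ 0.3667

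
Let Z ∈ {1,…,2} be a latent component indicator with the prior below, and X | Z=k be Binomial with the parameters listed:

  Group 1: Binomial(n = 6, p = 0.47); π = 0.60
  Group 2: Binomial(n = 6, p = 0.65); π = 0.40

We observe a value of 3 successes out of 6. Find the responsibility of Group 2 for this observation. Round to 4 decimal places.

0.3368

Apply Bayes' rule: the posterior for each component is proportional to its prior times its likelihood at x.
Component likelihoods at x = 3 successes out of 6:
  f_1 = C(6,3)·0.47^3·0.53^3 = 20·0.103823·0.148877 = 0.309137
  f_2 = C(6,3)·0.65^3·0.35^3 = 20·0.274625·0.042875 = 0.235491
Prior × likelihood for each component:
  π_1·f_1 = 0.60 × 0.309137 = 0.185482
  π_2·f_2 = 0.40 × 0.235491 = 0.0941964
Normaliser: 0.185482 + 0.0941964 = 0.279679
P(Group 2 | x) ≈ 0.3368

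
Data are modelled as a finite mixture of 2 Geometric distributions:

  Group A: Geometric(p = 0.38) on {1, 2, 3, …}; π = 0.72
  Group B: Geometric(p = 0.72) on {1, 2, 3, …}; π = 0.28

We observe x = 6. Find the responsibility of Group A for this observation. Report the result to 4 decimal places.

0.9863

Apply Bayes' rule: the posterior for each component is proportional to its prior times its likelihood at x.
Geometric probabilities:
  p_A = 0.034813
  p_B = 0.00123915
Unnormalised posteriors:
  P(Z=A)·p_A = 0.72 × 0.034813 = 0.0250654
  P(Z=B)·p_B = 0.28 × 0.00123915 = 0.000346961
Evidence: 0.0250654 + 0.000346961 = 0.0254124
Responsibility of Group A: 0.0250654 / 0.0254124 ≈ 0.9863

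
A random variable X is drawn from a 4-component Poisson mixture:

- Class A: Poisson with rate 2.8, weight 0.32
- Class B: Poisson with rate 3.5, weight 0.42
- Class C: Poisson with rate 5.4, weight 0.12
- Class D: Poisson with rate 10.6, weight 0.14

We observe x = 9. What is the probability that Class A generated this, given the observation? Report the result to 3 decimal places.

By Bayes' theorem, P(k | x) = π_k f_k(x) / Σ_j π_j f_j(x).
Evaluate each component's likelihood at the observed value:
  L_A = 0.0017727
  L_B = 0.00655871
  L_C = 0.0485949
  L_D = 0.116003
Prior × likelihood for each component:
  π_A·L_A = 0.32 × 0.0017727 = 0.000567263
  π_B·L_B = 0.42 × 0.00655871 = 0.00275466
  π_C·L_C = 0.12 × 0.0485949 = 0.00583139
  π_D·L_D = 0.14 × 0.116003 = 0.0162404
Evidence: 0.000567263 + 0.00275466 + 0.00583139 + 0.0162404 = 0.0253937
P(Class A | the observation) ≈ 0.022

0.022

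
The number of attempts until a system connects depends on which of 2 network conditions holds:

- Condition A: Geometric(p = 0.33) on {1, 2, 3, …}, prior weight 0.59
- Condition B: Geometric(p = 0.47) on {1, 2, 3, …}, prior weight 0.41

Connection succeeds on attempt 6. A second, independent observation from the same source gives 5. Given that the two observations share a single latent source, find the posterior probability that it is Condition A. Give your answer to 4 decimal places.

The responsibility of component k is π_k f_k(x) divided by Σ_j π_j f_j(x).
Since both observations come from the same component, the likelihood for component k is f_k(x₁)·f_k(x₂).
  L_A = [0.33·(1−0.33)^5 = 0.33·0.135013 = 0.0445541] × [0.0664987] = 0.00296279
  L_B = [0.47·(1−0.47)^5 = 0.47·0.0418195 = 0.0196552] × [0.0370853] = 0.000728918
Multiply by the mixture weights:
  π_A·L_A = 0.59 × 0.00296279 = 0.00174805
  π_B·L_B = 0.41 × 0.000728918 = 0.000298856
Evidence: 0.00174805 + 0.000298856 = 0.0020469
Responsibility of Condition A: 0.00174805 / 0.0020469 ≈ 0.8540

0.8540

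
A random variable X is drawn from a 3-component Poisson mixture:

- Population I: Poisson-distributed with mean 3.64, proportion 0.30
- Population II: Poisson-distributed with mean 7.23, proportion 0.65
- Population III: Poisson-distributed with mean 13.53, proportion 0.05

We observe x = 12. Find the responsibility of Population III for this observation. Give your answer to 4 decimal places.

0.2060

The responsibility of component k is P(Z=k) f_k(x) divided by Σ_j P(Z=j) f_j(x).
Component likelihoods at x = 12:
  L_I = e^(−3.64)·3.64^12/12! = 0.000296516
  L_II = e^(−7.23)·7.23^12/12! = 0.0308584
  L_III = e^(−13.53)·13.53^12/12! = 0.104528
Unnormalised posteriors:
  P(Z=I)·L_I = 0.30 × 0.000296516 = 8.89547e-05
  P(Z=II)·L_II = 0.65 × 0.0308584 = 0.020058
  P(Z=III)·L_III = 0.05 × 0.104528 = 0.0052264
Denominator: 8.89547e-05 + 0.020058 + 0.0052264 = 0.0253733
P(Population III | the observation) ≈ 0.2060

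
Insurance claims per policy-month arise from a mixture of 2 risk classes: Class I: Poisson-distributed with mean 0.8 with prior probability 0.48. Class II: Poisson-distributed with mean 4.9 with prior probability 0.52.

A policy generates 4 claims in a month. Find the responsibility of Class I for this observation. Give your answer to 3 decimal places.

0.038

By Bayes' theorem, P(k | x) = π_k f_k(x) / Σ_j π_j f_j(x).
Component likelihoods at x = 4 claims:
  L_I = 0.00766855
  L_II = 0.178867
Multiply by the mixture weights:
  π_I·L_I = 0.48 × 0.00766855 = 0.0036809
  π_II·L_II = 0.52 × 0.178867 = 0.0930108
Marginal: 0.0036809 + 0.0930108 = 0.0966917
So the posterior for Class I is 0.0036809 / 0.0966917 ≈ 0.038.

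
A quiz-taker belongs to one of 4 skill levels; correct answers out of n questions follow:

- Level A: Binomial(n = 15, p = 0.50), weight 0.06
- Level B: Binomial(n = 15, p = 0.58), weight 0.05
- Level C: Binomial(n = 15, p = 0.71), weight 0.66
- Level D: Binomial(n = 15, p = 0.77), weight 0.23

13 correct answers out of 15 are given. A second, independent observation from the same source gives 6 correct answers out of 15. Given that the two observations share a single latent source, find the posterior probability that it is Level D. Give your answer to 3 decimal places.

Apply Bayes' rule: the posterior for each component is proportional to its prior times its likelihood at x.
Since both observations come from the same component, the likelihood for component k is f_k(x₁)·f_k(x₂).
  p_A = [0.00320435] × [0.15274] = 0.000489433
  p_B = [0.0155687] × [0.0774846] = 0.00120633
  p_C = [0.102883] × [0.00930114] = 0.00095693
  p_D = [0.185791] × [0.00187888] = 0.000349079
Multiply by the mixture weights:
  w_A·p_A = 0.06 × 0.000489433 = 2.9366e-05
  w_B·p_B = 0.05 × 0.00120633 = 6.03167e-05
  w_C·p_C = 0.66 × 0.00095693 = 0.000631574
  w_D·p_D = 0.23 × 0.000349079 = 8.02881e-05
Marginal: 2.9366e-05 + 6.03167e-05 + 0.000631574 + 8.02881e-05 = 0.000801544
P(Level D | x₁,x₂) = 8.02881e-05 / 0.000801544 ≈ 0.100

0.100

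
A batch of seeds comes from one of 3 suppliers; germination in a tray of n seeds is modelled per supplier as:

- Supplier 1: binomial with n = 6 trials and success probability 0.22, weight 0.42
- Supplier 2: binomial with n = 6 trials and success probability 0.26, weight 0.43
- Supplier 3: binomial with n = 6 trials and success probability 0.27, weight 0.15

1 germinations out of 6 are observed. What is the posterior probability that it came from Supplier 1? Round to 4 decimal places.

0.4455

Apply Bayes' rule: the posterior for each component is proportional to its prior times its likelihood at x.
Evaluate each component's likelihood at the observed value:
  L_1 = 0.381107
  L_2 = 0.346165
  L_3 = 0.335838
Weight by the priors:
  π_1·L_1 = 0.42 × 0.381107 = 0.160065
  π_2·L_2 = 0.43 × 0.346165 = 0.148851
  π_3·L_3 = 0.15 × 0.335838 = 0.0503756
Marginal: 0.160065 + 0.148851 + 0.0503756 = 0.359292
P(Supplier 1 | x) ≈ 0.4455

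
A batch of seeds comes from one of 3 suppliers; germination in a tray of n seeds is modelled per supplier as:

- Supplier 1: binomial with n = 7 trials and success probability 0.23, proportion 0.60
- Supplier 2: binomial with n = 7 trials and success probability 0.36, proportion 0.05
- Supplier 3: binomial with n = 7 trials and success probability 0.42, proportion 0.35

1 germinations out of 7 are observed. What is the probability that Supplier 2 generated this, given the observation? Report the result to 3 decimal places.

0.035

Posterior ∝ prior × likelihood, so P(k | x) ∝ w_k f_k(x); normalise over all components.
Evaluate each component's likelihood at the observed value:
  L_1 = C(7,1)·0.23^1·0.77^6 = 7·0.23·0.208422 = 0.33556
  L_2 = C(7,1)·0.36^1·0.64^6 = 7·0.36·0.0687195 = 0.173173
  L_3 = C(7,1)·0.42^1·0.58^6 = 7·0.42·0.0380687 = 0.111922
Unnormalised posteriors:
  w_1·L_1 = 0.60 × 0.33556 = 0.201336
  w_2·L_2 = 0.05 × 0.173173 = 0.00865865
  w_3·L_3 = 0.35 × 0.111922 = 0.0391727
Evidence: 0.201336 + 0.00865865 + 0.0391727 = 0.249167
P(Supplier 2 | data) = 0.00865865 / 0.249167 ≈ 0.035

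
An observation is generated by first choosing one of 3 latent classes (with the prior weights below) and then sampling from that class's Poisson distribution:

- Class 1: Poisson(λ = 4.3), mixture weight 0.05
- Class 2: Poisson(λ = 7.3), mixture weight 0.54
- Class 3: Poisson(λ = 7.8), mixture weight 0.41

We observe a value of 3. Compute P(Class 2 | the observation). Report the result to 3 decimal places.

0.515

P(component k | x) = w_k·f_k(x) / marginal(x), where marginal(x) = Σ_j w_j·f_j(x).
Evaluate each component's likelihood at the observed value:
  f_1 = 0.179799
  f_2 = 0.0437993
  f_3 = 0.0324068
Prior × likelihood for each component:
  w_1·f_1 = 0.05 × 0.179799 = 0.00898996
  w_2·f_2 = 0.54 × 0.0437993 = 0.0236516
  w_3·f_3 = 0.41 × 0.0324068 = 0.0132868
Normaliser: 0.00898996 + 0.0236516 + 0.0132868 = 0.0459284
P(Class 2 | x) = 0.0236516 / 0.0459284 ≈ 0.515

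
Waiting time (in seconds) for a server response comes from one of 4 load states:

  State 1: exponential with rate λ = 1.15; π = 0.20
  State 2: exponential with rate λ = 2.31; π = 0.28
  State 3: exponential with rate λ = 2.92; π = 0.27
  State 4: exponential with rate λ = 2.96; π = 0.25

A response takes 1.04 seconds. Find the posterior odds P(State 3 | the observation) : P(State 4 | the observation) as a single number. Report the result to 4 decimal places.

Since P(k|x) ∝ w_k f_k(x), the posterior odds are w_i f_i(x) / (w_j f_j(x)).
Exponential densities:
  L_1 = 1.15·e^(−1.15·1.04) = 1.15·e^(−1.1960) = 0.347762
  L_2 = 2.31·e^(−2.31·1.04) = 2.31·e^(−2.4024) = 0.209056
  L_3 = 2.92·e^(−2.92·1.04) = 2.92·e^(−3.0368) = 0.140126
  L_4 = 2.96·e^(−2.96·1.04) = 2.96·e^(−3.0784) = 0.136257
Odds = (0.27/0.25) × (0.140126/0.136257) = 1.08 × 1.02839 ≈ 1.1107

1.1107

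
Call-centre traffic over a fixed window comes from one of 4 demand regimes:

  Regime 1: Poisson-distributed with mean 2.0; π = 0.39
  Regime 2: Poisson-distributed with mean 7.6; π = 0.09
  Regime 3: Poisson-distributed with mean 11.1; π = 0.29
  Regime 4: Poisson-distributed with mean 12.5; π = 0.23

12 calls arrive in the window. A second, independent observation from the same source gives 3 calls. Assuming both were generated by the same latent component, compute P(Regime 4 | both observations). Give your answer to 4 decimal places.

0.1171

The responsibility of component k is π_k f_k(x) divided by Σ_j π_j f_j(x).
Since both observations come from the same component, the likelihood for component k is f_k(x₁)·f_k(x₂).
  p_1 = [e^(−2.0)·2.0^12/12! = 1.15727e-06] × [0.180447] = 2.08826e-07
  p_2 = [e^(−7.6)·7.6^12/12! = 0.0387961] × [0.0366144] = 0.00142049
  p_3 = [e^(−11.1)·11.1^12/12! = 0.110375] × [0.00344468] = 0.000380206
  p_4 = [e^(−12.5)·12.5^12/12! = 0.113215] × [0.0012131] = 0.000137341
Prior × likelihood for each component:
  π_1·p_1 = 0.39 × 2.08826e-07 = 8.1442e-08
  π_2·p_2 = 0.09 × 0.00142049 = 0.000127845
  π_3·p_3 = 0.29 × 0.000380206 = 0.00011026
  π_4·p_4 = 0.23 × 0.000137341 = 3.15884e-05
Evidence: 8.1442e-08 + 0.000127845 + 0.00011026 + 3.15884e-05 = 0.000269774
P(Regime 4 | x) = 3.15884e-05 / 0.000269774 ≈ 0.1171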